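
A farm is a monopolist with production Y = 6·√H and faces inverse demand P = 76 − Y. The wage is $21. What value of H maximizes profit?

Marginal revenue from the inverse demand is MR = 76 − 2Y.
The marginal product is MP_H = 3·H^(-1/2).
A monopolist hires until marginal revenue product equals the wage: MR·MP_H = w.
At H, Y = 6·√H. Substituting and solving: (76 − 12·√H)·3·H^(-1/2) = 21 gives H = 16.

H* = 16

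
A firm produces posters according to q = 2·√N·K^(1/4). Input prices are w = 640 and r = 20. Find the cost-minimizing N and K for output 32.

Cost minimization requires the marginal rate of technical substitution to equal the input-price ratio: MP_N/MP_K = w/r.
Here MP_N/MP_K = (1/2)·(K/N)/(1/4) = 2·(K/N). Setting this equal to 640/20 = 32 gives K = 16N.
Substituting into q = 32: 2·N^(1/2)·(16N)^(1/4) = 32.
Solving, N = 16 and K = 256.

N* = 16, K* = 256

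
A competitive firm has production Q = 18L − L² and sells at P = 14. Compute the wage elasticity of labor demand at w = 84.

From P·MP_L = w with MP_L = 18 − 2L, labor demand is L(w) = (18 − w/14)/2.
dL/dw = −1/(28) = -1/28.
At w = 84, L = 6, so ε = (dL/dw)·(w/L) = (-1/28)·(84/6) = -0.5.

ε = -0.5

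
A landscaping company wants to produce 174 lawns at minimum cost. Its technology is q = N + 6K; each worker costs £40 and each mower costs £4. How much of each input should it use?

The inputs are perfect substitutes, so the firm uses whichever has the lower cost per unit of output.
Cost per unit of output via N is 40; via K it is 2/3. K is cheaper.
Producing q = 174 with K alone: N = 0, K = 29.

N* = 0, K* = 29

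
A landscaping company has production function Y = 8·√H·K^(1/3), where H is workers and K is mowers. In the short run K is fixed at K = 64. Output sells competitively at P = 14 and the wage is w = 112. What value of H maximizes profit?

H* = 4

With K = 64, MP_H = (1/2)·8·H^(-1/2)·64^(1/3) = 16·H^(-1/2).
Profit maximization for a price taker requires P·MP_H = w: 14·16·H^(-1/2) = 112.
So H^(-1/2) = 0.5, which gives H = 4.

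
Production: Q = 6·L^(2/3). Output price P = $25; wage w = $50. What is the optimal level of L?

MP_L = (2/3)·6·L^(-1/3) = 4·L^(-1/3).
Profit maximization for a price taker requires P·MP_L = w: 25·4·L^(-1/3) = 50.
So L^(-1/3) = 0.5, which gives L = 8.

L* = 8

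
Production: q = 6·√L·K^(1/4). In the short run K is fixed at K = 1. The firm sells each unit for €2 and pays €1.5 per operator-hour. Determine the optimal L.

With K = 1, MP_L = (1/2)·6·L^(-1/2)·1^(1/4) = 3·L^(-1/2).
Profit maximization for a price taker requires P·MP_L = w: 2·3·L^(-1/2) = 1.5.
So L^(-1/2) = 0.25, which gives L = 16.

L* = 16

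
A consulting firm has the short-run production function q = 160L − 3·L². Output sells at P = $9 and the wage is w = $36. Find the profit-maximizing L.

L* = 26

The marginal product of L is MP_L = 160 − 6L.
A price-taking firm hires until the value of the marginal product equals the wage: P·MP_L = w, so 9·(160 − 6L) = 36.
Then 160 − 6L = 4, giving L = 26.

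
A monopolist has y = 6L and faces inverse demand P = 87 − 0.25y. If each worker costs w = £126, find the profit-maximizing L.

L* = 22

Marginal revenue from the inverse demand is MR = 87 − 0.5y.
The marginal product is MP_L = 6.
A monopolist hires until marginal revenue product equals the wage: MR·MP_L = w.
(87 − 3L)·6 = 126, so L = 22.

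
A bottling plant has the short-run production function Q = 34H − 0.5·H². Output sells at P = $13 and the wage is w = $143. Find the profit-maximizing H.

H* = 23

The marginal product of H is MP_H = 34 − H.
A price-taking firm hires until the value of the marginal product equals the wage: P·MP_H = w, so 13·(34 − H) = 143.
Then 34 − H = 11, giving H = 23.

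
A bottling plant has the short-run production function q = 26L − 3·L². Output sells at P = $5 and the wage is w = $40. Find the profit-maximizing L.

L* = 3

The marginal product of L is MP_L = 26 − 6L.
A price-taking firm hires until the value of the marginal product equals the wage: P·MP_L = w, so 5·(26 − 6L) = 40.
Then 26 − 6L = 8, giving L = 3.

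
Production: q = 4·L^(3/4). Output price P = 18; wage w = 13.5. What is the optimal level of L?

MP_L = (3/4)·4·L^(-1/4) = 3·L^(-1/4).
Profit maximization for a price taker requires P·MP_L = w: 18·3·L^(-1/4) = 13.5.
So L^(-1/4) = 0.25, which gives L = 256.

L* = 256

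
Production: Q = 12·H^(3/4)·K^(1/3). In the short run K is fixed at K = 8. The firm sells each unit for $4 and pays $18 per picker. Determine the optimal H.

H* = 256

With K = 8, MP_H = (3/4)·12·H^(-1/4)·8^(1/3) = 18·H^(-1/4).
Profit maximization for a price taker requires P·MP_H = w: 4·18·H^(-1/4) = 18.
So H^(-1/4) = 0.25, which gives H = 256.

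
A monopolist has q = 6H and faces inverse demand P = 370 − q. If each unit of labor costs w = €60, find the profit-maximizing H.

Marginal revenue from the inverse demand is MR = 370 − 2q.
The marginal product is MP_H = 6.
A monopolist hires until marginal revenue product equals the wage: MR·MP_H = w.
(370 − 12H)·6 = 60, so H = 30.

H* = 30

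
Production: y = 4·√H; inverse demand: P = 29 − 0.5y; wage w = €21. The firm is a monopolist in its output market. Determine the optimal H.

H* = 4

Marginal revenue from the inverse demand is MR = 29 − y.
The marginal product is MP_H = 2·H^(-1/2).
A monopolist hires until marginal revenue product equals the wage: MR·MP_H = w.
At H, y = 4·√H. Substituting and solving: (29 − 4·√H)·2·H^(-1/2) = 21 gives H = 4.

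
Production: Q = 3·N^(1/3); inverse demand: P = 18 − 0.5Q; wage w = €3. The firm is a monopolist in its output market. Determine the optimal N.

N* = 8

Marginal revenue from the inverse demand is MR = 18 − Q.
The marginal product is MP_N = N^(-2/3).
A monopolist hires until marginal revenue product equals the wage: MR·MP_N = w.
At N, Q = 3·N^(1/3). Substituting and solving: (18 − 3·N^(1/3))·N^(-2/3) = 3 gives N = 8.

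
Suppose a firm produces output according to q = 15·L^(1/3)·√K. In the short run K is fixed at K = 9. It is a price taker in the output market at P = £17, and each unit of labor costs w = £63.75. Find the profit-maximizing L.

L* = 8

With K = 9, MP_L = (1/3)·15·L^(-2/3)·9^(1/2) = 15·L^(-2/3).
Profit maximization for a price taker requires P·MP_L = w: 17·15·L^(-2/3) = 63.75.
So L^(-2/3) = 0.25, which gives L = 8.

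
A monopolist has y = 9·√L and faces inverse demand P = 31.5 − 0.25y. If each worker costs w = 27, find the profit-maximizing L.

L* = 9

Marginal revenue from the inverse demand is MR = 31.5 − 0.5y.
The marginal product is MP_L = 4.5·L^(-1/2).
A monopolist hires until marginal revenue product equals the wage: MR·MP_L = w.
At L, y = 9·√L. Substituting and solving: (31.5 − 4.5·√L)·4.5·L^(-1/2) = 27 gives L = 9.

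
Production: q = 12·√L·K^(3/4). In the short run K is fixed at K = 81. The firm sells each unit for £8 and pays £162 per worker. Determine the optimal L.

L* = 64

With K = 81, MP_L = (1/2)·12·L^(-1/2)·81^(3/4) = 162·L^(-1/2).
Profit maximization for a price taker requires P·MP_L = w: 8·162·L^(-1/2) = 162.
So L^(-1/2) = 0.125, which gives L = 64.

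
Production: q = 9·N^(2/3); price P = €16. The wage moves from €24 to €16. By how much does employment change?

ΔN = 152

From P·MP_N = w with MP_N = 6·N^(-1/3), the labor demand is N(w) = (96/w)^(3).
At w = 24: N = 64. At w = 16: N = 216.
ΔN = 216 − 64 = 152.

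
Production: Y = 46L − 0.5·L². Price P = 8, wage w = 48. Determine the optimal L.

The marginal product of L is MP_L = 46 − L.
A price-taking firm hires until the value of the marginal product equals the wage: P·MP_L = w, so 8·(46 − L) = 48.
Then 46 − L = 6, giving L = 40.

L* = 40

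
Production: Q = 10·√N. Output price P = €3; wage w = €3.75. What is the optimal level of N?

MP_N = (1/2)·10·N^(-1/2) = 5·N^(-1/2).
Profit maximization for a price taker requires P·MP_N = w: 3·5·N^(-1/2) = 3.75.
So N^(-1/2) = 0.25, which gives N = 16.

N* = 16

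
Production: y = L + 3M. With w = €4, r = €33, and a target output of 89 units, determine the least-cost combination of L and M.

L* = 89, M* = 0

The inputs are perfect substitutes, so the firm uses whichever has the lower cost per unit of output.
Cost per unit of output via L is 4; via M it is 11. L is cheaper.
Producing y = 89 with L alone: L = 89, M = 0.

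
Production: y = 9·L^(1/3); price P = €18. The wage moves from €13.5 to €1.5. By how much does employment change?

From P·MP_L = w with MP_L = 3·L^(-2/3), the labor demand is L(w) = (54/w)^(3/2).
At w = 13.5: L = 8. At w = 1.5: L = 216.
ΔL = 216 − 8 = 208.

ΔL = 208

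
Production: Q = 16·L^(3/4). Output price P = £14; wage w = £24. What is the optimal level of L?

L* = 2401

MP_L = (3/4)·16·L^(-1/4) = 12·L^(-1/4).
Profit maximization for a price taker requires P·MP_L = w: 14·12·L^(-1/4) = 24.
So L^(-1/4) = 1/7, which gives L = 2401.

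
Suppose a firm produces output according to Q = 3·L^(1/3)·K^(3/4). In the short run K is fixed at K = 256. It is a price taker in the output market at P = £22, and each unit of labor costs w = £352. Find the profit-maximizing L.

With K = 256, MP_L = (1/3)·3·L^(-2/3)·256^(3/4) = 64·L^(-2/3).
Profit maximization for a price taker requires P·MP_L = w: 22·64·L^(-2/3) = 352.
So L^(-2/3) = 0.25, which gives L = 8.

L* = 8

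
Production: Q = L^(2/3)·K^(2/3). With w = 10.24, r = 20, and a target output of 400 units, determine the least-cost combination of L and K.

L* = 125, K* = 64

Cost minimization requires the marginal rate of technical substitution to equal the input-price ratio: MP_L/MP_K = w/r.
Here MP_L/MP_K = (2/3)·(K/L)/(2/3) = (K/L). Setting this equal to 10.24/20 = 0.512 gives K = 0.512L.
Substituting into Q = 400: L^(2/3)·(0.512L)^(2/3) = 400.
Solving, L = 125 and K = 64.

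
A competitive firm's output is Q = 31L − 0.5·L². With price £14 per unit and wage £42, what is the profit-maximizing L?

The marginal product of L is MP_L = 31 − L.
A price-taking firm hires until the value of the marginal product equals the wage: P·MP_L = w, so 14·(31 − L) = 42.
Then 31 − L = 3, giving L = 28.

L* = 28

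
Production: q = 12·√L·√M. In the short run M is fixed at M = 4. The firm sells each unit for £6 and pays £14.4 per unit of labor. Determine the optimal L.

L* = 25

With M = 4, MP_L = (1/2)·12·L^(-1/2)·4^(1/2) = 12·L^(-1/2).
Profit maximization for a price taker requires P·MP_L = w: 6·12·L^(-1/2) = 14.4.
So L^(-1/2) = 0.2, which gives L = 25.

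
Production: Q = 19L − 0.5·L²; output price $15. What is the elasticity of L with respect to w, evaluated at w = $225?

From P·MP_L = w with MP_L = 19 − L, labor demand is L(w) = 19 − w/15.
dL/dw = −1/(15) = -1/15.
At w = 225, L = 4, so ε = (dL/dw)·(w/L) = (-1/15)·(225/4) = -3.75.

ε = -3.75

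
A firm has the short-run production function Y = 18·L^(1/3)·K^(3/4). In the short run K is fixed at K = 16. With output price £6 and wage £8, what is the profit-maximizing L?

With K = 16, MP_L = (1/3)·18·L^(-2/3)·16^(3/4) = 48·L^(-2/3).
Profit maximization for a price taker requires P·MP_L = w: 6·48·L^(-2/3) = 8.
So L^(-2/3) = 1/36, which gives L = 216.

L* = 216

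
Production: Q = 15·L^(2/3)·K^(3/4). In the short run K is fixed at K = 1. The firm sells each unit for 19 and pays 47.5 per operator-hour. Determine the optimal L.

L* = 64

With K = 1, MP_L = (2/3)·15·L^(-1/3)·1^(3/4) = 10·L^(-1/3).
Profit maximization for a price taker requires P·MP_L = w: 19·10·L^(-1/3) = 47.5.
So L^(-1/3) = 0.25, which gives L = 64.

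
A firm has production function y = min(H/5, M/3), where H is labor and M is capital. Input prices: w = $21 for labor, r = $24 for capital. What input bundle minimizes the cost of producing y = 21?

H* = 105, M* = 63

With a fixed-proportions technology, the cost-minimizing bundle uses no slack in either input: H/5 = M/3 = y.
So H = 5·21 = 105 and M = 3·21 = 63.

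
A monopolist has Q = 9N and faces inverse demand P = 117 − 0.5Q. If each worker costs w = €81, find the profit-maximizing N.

Marginal revenue from the inverse demand is MR = 117 − Q.
The marginal product is MP_N = 9.
A monopolist hires until marginal revenue product equals the wage: MR·MP_N = w.
(117 − 9N)·9 = 81, so N = 12.

N* = 12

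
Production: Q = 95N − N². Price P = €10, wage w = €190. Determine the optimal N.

The marginal product of N is MP_N = 95 − 2N.
A price-taking firm hires until the value of the marginal product equals the wage: P·MP_N = w, so 10·(95 − 2N) = 190.
Then 95 − 2N = 19, giving N = 38.

N* = 38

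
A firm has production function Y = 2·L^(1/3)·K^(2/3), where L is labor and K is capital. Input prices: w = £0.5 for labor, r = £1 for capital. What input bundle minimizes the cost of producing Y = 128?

Cost minimization requires the marginal rate of technical substitution to equal the input-price ratio: MP_L/MP_K = w/r.
Here MP_L/MP_K = (1/3)·(K/L)/(2/3) = 0.5·(K/L). Setting this equal to 0.5/1 = 0.5 gives K = L.
Substituting into Y = 128: 2·L^(1/3)·(L)^(2/3) = 128.
Solving, L = 64 and K = 64.

L* = 64, K* = 64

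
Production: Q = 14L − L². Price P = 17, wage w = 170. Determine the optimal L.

L* = 2

The marginal product of L is MP_L = 14 − 2L.
A price-taking firm hires until the value of the marginal product equals the wage: P·MP_L = w, so 17·(14 − 2L) = 170.
Then 14 − 2L = 10, giving L = 2.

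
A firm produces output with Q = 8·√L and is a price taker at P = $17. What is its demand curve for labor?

MP_L = (1/2)·8·L^(-1/2) = 4·L^(-1/2).
Setting P·MP_L = w: 68·L^(-1/2) = w.
Solving for L: L^(-1/2) = w/68, so L = (68/w)^(2).

L(w) = 4624/w²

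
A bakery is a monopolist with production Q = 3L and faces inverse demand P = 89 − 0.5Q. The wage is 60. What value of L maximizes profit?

Marginal revenue from the inverse demand is MR = 89 − Q.
The marginal product is MP_L = 3.
A monopolist hires until marginal revenue product equals the wage: MR·MP_L = w.
(89 − 3L)·3 = 60, so L = 23.

L* = 23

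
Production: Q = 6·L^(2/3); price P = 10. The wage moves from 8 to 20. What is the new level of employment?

L* = 8

From P·MP_L = w with MP_L = 4·L^(-1/3), the labor demand is L(w) = (40/w)^(3).
At w = 8: L = 125. At w = 20: L = 8.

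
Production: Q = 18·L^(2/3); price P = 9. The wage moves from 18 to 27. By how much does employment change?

ΔL = -152

From P·MP_L = w with MP_L = 12·L^(-1/3), the labor demand is L(w) = (108/w)^(3).
At w = 18: L = 216. At w = 27: L = 64.
ΔL = 64 − 216 = -152.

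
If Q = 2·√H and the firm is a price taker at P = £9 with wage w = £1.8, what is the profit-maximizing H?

H* = 25

MP_H = (1/2)·2·H^(-1/2) = H^(-1/2).
Profit maximization for a price taker requires P·MP_H = w: 9·H^(-1/2) = 1.8.
So H^(-1/2) = 0.2, which gives H = 25.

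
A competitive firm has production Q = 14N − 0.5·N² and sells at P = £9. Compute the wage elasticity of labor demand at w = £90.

ε = -2.5

From P·MP_N = w with MP_N = 14 − N, labor demand is N(w) = 14 − w/9.
dN/dw = −1/(9) = -1/9.
At w = 90, N = 4, so ε = (dN/dw)·(w/N) = (-1/9)·(90/4) = -2.5.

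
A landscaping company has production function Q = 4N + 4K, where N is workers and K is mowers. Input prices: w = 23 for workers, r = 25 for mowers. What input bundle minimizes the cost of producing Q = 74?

The inputs are perfect substitutes, so the firm uses whichever has the lower cost per unit of output.
Cost per unit of output via N is w/4 = 5.75; via K it is r/4 = 6.25. N is cheaper.
Producing Q = 74 with N alone: N = 18.5, K = 0.

N* = 18.5, K* = 0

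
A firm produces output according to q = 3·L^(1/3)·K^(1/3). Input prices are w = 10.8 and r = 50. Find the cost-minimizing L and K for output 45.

L* = 125, K* = 27

Cost minimization requires the marginal rate of technical substitution to equal the input-price ratio: MP_L/MP_K = w/r.
Here MP_L/MP_K = (1/3)·(K/L)/(1/3) = (K/L). Setting this equal to 10.8/50 = 0.216 gives K = 0.216L.
Substituting into q = 45: 3·L^(1/3)·(0.216L)^(1/3) = 45.
Solving, L = 125 and K = 27.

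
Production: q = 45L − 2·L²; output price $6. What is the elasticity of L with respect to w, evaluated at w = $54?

From P·MP_L = w with MP_L = 45 − 4L, labor demand is L(w) = (45 − w/6)/4.
dL/dw = −1/(24) = -1/24.
At w = 54, L = 9, so ε = (dL/dw)·(w/L) = (-1/24)·(54/9) = -0.25.

ε = -0.25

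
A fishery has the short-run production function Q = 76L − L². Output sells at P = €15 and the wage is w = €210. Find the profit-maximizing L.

The marginal product of L is MP_L = 76 − 2L.
A price-taking firm hires until the value of the marginal product equals the wage: P·MP_L = w, so 15·(76 − 2L) = 210.
Then 76 − 2L = 14, giving L = 31.

L* = 31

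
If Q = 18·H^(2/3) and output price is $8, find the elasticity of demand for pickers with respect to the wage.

ε = -3

MP_H = (2/3)·18·H^(-1/3), so P·MP_H = w gives 96·H^(-1/3) = w.
Solving, H(w) = (96/w)^(3). This is a constant-elasticity form: H ∝ w^(−3), so ε = −3.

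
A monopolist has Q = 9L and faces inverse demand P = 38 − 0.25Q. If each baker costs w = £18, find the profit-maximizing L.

Marginal revenue from the inverse demand is MR = 38 − 0.5Q.
The marginal product is MP_L = 9.
A monopolist hires until marginal revenue product equals the wage: MR·MP_L = w.
(38 − 4.5L)·9 = 18, so L = 8.

L* = 8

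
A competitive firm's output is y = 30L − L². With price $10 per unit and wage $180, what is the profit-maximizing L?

L* = 6

The marginal product of L is MP_L = 30 − 2L.
A price-taking firm hires until the value of the marginal product equals the wage: P·MP_L = w, so 10·(30 − 2L) = 180.
Then 30 − 2L = 18, giving L = 6.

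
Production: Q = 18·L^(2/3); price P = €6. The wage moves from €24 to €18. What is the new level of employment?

From P·MP_L = w with MP_L = 12·L^(-1/3), the labor demand is L(w) = (72/w)^(3).
At w = 24: L = 27. At w = 18: L = 64.

L* = 64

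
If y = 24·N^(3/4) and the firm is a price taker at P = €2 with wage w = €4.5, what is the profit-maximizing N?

N* = 4096

MP_N = (3/4)·24·N^(-1/4) = 18·N^(-1/4).
Profit maximization for a price taker requires P·MP_N = w: 2·18·N^(-1/4) = 4.5.
So N^(-1/4) = 0.125, which gives N = 4096.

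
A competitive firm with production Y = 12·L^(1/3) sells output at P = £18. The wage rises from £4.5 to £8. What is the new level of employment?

L* = 27

From P·MP_L = w with MP_L = 4·L^(-2/3), the labor demand is L(w) = (72/w)^(3/2).
At w = 4.5: L = 64. At w = 8: L = 27.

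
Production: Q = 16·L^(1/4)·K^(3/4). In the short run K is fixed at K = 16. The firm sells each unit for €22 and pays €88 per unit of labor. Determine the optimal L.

L* = 16

With K = 16, MP_L = (1/4)·16·L^(-3/4)·16^(3/4) = 32·L^(-3/4).
Profit maximization for a price taker requires P·MP_L = w: 22·32·L^(-3/4) = 88.
So L^(-3/4) = 0.125, which gives L = 16.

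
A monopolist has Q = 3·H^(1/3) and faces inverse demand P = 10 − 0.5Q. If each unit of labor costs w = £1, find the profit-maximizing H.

H* = 8

Marginal revenue from the inverse demand is MR = 10 − Q.
The marginal product is MP_H = H^(-2/3).
A monopolist hires until marginal revenue product equals the wage: MR·MP_H = w.
At H, Q = 3·H^(1/3). Substituting and solving: (10 − 3·H^(1/3))·H^(-2/3) = 1 gives H = 8.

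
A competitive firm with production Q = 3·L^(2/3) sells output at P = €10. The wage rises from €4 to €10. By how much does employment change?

ΔL = -117

From P·MP_L = w with MP_L = 2·L^(-1/3), the labor demand is L(w) = (20/w)^(3).
At w = 4: L = 125. At w = 10: L = 8.
ΔL = 8 − 125 = -117.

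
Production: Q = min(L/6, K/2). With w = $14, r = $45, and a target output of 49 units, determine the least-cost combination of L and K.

With a fixed-proportions technology, the cost-minimizing bundle uses no slack in either input: L/6 = K/2 = Q.
So L = 6·49 = 294 and K = 2·49 = 98.

L* = 294, K* = 98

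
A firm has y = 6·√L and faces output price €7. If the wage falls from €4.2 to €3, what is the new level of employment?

From P·MP_L = w with MP_L = 3·L^(-1/2), the labor demand is L(w) = (21/w)^(2).
At w = 4.2: L = 25. At w = 3: L = 49.

L* = 49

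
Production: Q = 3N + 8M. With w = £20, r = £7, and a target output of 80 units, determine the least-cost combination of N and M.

The inputs are perfect substitutes, so the firm uses whichever has the lower cost per unit of output.
Cost per unit of output via N is w/3 = 20/3; via M it is r/8 = 0.875. M is cheaper.
Producing Q = 80 with M alone: N = 0, M = 10.

N* = 0, M* = 10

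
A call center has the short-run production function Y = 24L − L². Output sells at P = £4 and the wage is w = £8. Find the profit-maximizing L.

L* = 11

The marginal product of L is MP_L = 24 − 2L.
A price-taking firm hires until the value of the marginal product equals the wage: P·MP_L = w, so 4·(24 − 2L) = 8.
Then 24 − 2L = 2, giving L = 11.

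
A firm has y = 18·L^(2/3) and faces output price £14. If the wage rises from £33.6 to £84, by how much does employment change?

From P·MP_L = w with MP_L = 12·L^(-1/3), the labor demand is L(w) = (168/w)^(3).
At w = 33.6: L = 125. At w = 84: L = 8.
ΔL = 8 − 125 = -117.

ΔL = -117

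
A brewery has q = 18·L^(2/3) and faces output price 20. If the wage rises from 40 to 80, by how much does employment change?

From P·MP_L = w with MP_L = 12·L^(-1/3), the labor demand is L(w) = (240/w)^(3).
At w = 40: L = 216. At w = 80: L = 27.
ΔL = 27 − 216 = -189.

ΔL = -189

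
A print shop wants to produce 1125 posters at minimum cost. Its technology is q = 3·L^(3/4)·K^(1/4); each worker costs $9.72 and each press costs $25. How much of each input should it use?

L* = 625, K* = 81

Cost minimization requires the marginal rate of technical substitution to equal the input-price ratio: MP_L/MP_K = w/r.
Here MP_L/MP_K = (3/4)·(K/L)/(1/4) = 3·(K/L). Setting this equal to 9.72/25 = 0.3888 gives K = 0.1296L.
Substituting into q = 1125: 3·L^(3/4)·(0.1296L)^(1/4) = 1125.
Solving, L = 625 and K = 81.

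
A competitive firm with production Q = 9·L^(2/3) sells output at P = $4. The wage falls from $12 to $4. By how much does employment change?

From P·MP_L = w with MP_L = 6·L^(-1/3), the labor demand is L(w) = (24/w)^(3).
At w = 12: L = 8. At w = 4: L = 216.
ΔL = 216 − 8 = 208.

ΔL = 208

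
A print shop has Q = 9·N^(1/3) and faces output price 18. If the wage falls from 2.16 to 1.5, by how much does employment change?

From P·MP_N = w with MP_N = 3·N^(-2/3), the labor demand is N(w) = (54/w)^(3/2).
At w = 2.16: N = 125. At w = 1.5: N = 216.
ΔN = 216 − 125 = 91.

ΔN = 91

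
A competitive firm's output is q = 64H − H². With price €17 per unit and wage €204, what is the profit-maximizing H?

H* = 26

The marginal product of H is MP_H = 64 − 2H.
A price-taking firm hires until the value of the marginal product equals the wage: P·MP_H = w, so 17·(64 − 2H) = 204.
Then 64 − 2H = 12, giving H = 26.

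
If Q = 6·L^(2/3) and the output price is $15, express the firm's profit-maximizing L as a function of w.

L(w) = 216000/w³

MP_L = (2/3)·6·L^(-1/3) = 4·L^(-1/3).
Setting P·MP_L = w: 60·L^(-1/3) = w.
Solving for L: L^(-1/3) = w/60, so L = (60/w)^(3).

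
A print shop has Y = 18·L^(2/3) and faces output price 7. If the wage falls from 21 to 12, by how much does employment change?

ΔL = 279

From P·MP_L = w with MP_L = 12·L^(-1/3), the labor demand is L(w) = (84/w)^(3).
At w = 21: L = 64. At w = 12: L = 343.
ΔL = 343 − 64 = 279.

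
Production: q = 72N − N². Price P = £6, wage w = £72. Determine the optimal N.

The marginal product of N is MP_N = 72 − 2N.
A price-taking firm hires until the value of the marginal product equals the wage: P·MP_N = w, so 6·(72 − 2N) = 72.
Then 72 − 2N = 12, giving N = 30.

N* = 30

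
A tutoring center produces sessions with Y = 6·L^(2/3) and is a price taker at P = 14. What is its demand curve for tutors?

MP_L = (2/3)·6·L^(-1/3) = 4·L^(-1/3).
Setting P·MP_L = w: 56·L^(-1/3) = w.
Solving for L: L^(-1/3) = w/56, so L = (56/w)^(3).

L(w) = 175616/w³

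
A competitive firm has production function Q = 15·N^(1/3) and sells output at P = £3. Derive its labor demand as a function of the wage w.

MP_N = (1/3)·15·N^(-2/3) = 5·N^(-2/3).
Setting P·MP_N = w: 15·N^(-2/3) = w.
Solving for N: N^(-2/3) = w/15, so N = (15/w)^(3/2).

N(w) = (15/w)^(3/2)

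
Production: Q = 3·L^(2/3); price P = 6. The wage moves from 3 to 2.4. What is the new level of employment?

From P·MP_L = w with MP_L = 2·L^(-1/3), the labor demand is L(w) = (12/w)^(3).
At w = 3: L = 64. At w = 2.4: L = 125.

L* = 125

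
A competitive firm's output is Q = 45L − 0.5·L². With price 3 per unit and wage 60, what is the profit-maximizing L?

L* = 25

The marginal product of L is MP_L = 45 − L.
A price-taking firm hires until the value of the marginal product equals the wage: P·MP_L = w, so 3·(45 − L) = 60.
Then 45 − L = 20, giving L = 25.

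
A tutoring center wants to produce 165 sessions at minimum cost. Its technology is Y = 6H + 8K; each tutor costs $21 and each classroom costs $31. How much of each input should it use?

The inputs are perfect substitutes, so the firm uses whichever has the lower cost per unit of output.
Cost per unit of output via H is w/6 = 3.5; via K it is r/8 = 3.875. H is cheaper.
Producing Y = 165 with H alone: H = 27.5, K = 0.

H* = 27.5, K* = 0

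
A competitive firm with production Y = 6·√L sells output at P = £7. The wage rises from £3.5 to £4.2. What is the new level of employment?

L* = 25

From P·MP_L = w with MP_L = 3·L^(-1/2), the labor demand is L(w) = (21/w)^(2).
At w = 3.5: L = 36. At w = 4.2: L = 25.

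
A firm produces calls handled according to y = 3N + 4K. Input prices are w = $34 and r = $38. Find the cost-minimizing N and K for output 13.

The inputs are perfect substitutes, so the firm uses whichever has the lower cost per unit of output.
Cost per unit of output via N is w/3 = 34/3; via K it is r/4 = 9.5. K is cheaper.
Producing y = 13 with K alone: N = 0, K = 3.25.

N* = 0, K* = 3.25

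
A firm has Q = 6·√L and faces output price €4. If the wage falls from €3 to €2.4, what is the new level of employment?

From P·MP_L = w with MP_L = 3·L^(-1/2), the labor demand is L(w) = (12/w)^(2).
At w = 3: L = 16. At w = 2.4: L = 25.

L* = 25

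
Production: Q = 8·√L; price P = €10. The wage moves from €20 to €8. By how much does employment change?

ΔL = 21

From P·MP_L = w with MP_L = 4·L^(-1/2), the labor demand is L(w) = (40/w)^(2).
At w = 20: L = 4. At w = 8: L = 25.
ΔL = 25 − 4 = 21.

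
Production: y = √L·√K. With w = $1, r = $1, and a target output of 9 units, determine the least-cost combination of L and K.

L* = 9, K* = 9

Cost minimization requires the marginal rate of technical substitution to equal the input-price ratio: MP_L/MP_K = w/r.
Here MP_L/MP_K = (1/2)·(K/L)/(1/2) = (K/L). Setting this equal to 1/1 = 1 gives K = L.
Substituting into y = 9: L^(1/2)·(L)^(1/2) = 9.
Solving, L = 9 and K = 9.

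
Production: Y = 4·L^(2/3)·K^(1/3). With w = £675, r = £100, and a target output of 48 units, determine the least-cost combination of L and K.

Cost minimization requires the marginal rate of technical substitution to equal the input-price ratio: MP_L/MP_K = w/r.
Here MP_L/MP_K = (2/3)·(K/L)/(1/3) = 2·(K/L). Setting this equal to 675/100 = 6.75 gives K = 3.375L.
Substituting into Y = 48: 4·L^(2/3)·(3.375L)^(1/3) = 48.
Solving, L = 8 and K = 27.

L* = 8, K* = 27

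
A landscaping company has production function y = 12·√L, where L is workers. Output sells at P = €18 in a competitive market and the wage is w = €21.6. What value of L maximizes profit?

MP_L = (1/2)·12·L^(-1/2) = 6·L^(-1/2).
Profit maximization for a price taker requires P·MP_L = w: 18·6·L^(-1/2) = 21.6.
So L^(-1/2) = 0.2, which gives L = 25.

L* = 25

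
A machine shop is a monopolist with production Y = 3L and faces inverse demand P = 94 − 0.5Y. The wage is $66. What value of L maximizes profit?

Marginal revenue from the inverse demand is MR = 94 − Y.
The marginal product is MP_L = 3.
A monopolist hires until marginal revenue product equals the wage: MR·MP_L = w.
(94 − 3L)·3 = 66, so L = 24.

L* = 24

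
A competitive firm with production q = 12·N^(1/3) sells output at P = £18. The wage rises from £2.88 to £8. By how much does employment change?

From P·MP_N = w with MP_N = 4·N^(-2/3), the labor demand is N(w) = (72/w)^(3/2).
At w = 2.88: N = 125. At w = 8: N = 27.
ΔN = 27 − 125 = -98.

ΔN = -98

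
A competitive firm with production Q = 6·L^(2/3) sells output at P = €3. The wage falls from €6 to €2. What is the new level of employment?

From P·MP_L = w with MP_L = 4·L^(-1/3), the labor demand is L(w) = (12/w)^(3).
At w = 6: L = 8. At w = 2: L = 216.

L* = 216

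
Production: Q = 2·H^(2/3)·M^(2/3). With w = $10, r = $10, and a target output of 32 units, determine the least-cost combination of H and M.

H* = 8, M* = 8

Cost minimization requires the marginal rate of technical substitution to equal the input-price ratio: MP_H/MP_M = w/r.
Here MP_H/MP_M = (2/3)·(M/H)/(2/3) = (M/H). Setting this equal to 10/10 = 1 gives M = H.
Substituting into Q = 32: 2·H^(2/3)·(H)^(2/3) = 32.
Solving, H = 8 and M = 8.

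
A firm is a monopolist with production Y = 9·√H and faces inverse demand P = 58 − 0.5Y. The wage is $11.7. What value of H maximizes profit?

Marginal revenue from the inverse demand is MR = 58 − Y.
The marginal product is MP_H = 4.5·H^(-1/2).
A monopolist hires until marginal revenue product equals the wage: MR·MP_H = w.
At H, Y = 9·√H. Substituting and solving: (58 − 9·√H)·4.5·H^(-1/2) = 11.7 gives H = 25.

H* = 25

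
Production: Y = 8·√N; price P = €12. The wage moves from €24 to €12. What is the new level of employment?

N* = 16

From P·MP_N = w with MP_N = 4·N^(-1/2), the labor demand is N(w) = (48/w)^(2).
At w = 24: N = 4. At w = 12: N = 16.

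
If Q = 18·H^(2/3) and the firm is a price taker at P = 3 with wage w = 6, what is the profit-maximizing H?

MP_H = (2/3)·18·H^(-1/3) = 12·H^(-1/3).
Profit maximization for a price taker requires P·MP_H = w: 3·12·H^(-1/3) = 6.
So H^(-1/3) = 1/6, which gives H = 216.

H* = 216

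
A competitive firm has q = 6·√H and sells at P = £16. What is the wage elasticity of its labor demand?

ε = -2

MP_H = (1/2)·6·H^(-1/2), so P·MP_H = w gives 48·H^(-1/2) = w.
Solving, H(w) = (48/w)^(2). This is a constant-elasticity form: H ∝ w^(−2), so ε = −2.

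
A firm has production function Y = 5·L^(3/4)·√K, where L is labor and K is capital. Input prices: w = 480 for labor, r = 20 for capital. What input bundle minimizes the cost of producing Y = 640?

Cost minimization requires the marginal rate of technical substitution to equal the input-price ratio: MP_L/MP_K = w/r.
Here MP_L/MP_K = (3/4)·(K/L)/(1/2) = 1.5·(K/L). Setting this equal to 480/20 = 24 gives K = 16L.
Substituting into Y = 640: 5·L^(3/4)·(16L)^(1/2) = 640.
Solving, L = 16 and K = 256.

L* = 16, K* = 256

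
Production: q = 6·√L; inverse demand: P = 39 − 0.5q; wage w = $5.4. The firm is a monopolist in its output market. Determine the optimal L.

Marginal revenue from the inverse demand is MR = 39 − q.
The marginal product is MP_L = 3·L^(-1/2).
A monopolist hires until marginal revenue product equals the wage: MR·MP_L = w.
At L, q = 6·√L. Substituting and solving: (39 − 6·√L)·3·L^(-1/2) = 5.4 gives L = 25.

L* = 25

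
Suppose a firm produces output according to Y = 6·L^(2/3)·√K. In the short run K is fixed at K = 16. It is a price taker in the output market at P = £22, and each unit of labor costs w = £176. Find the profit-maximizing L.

L* = 8

With K = 16, MP_L = (2/3)·6·L^(-1/3)·16^(1/2) = 16·L^(-1/3).
Profit maximization for a price taker requires P·MP_L = w: 22·16·L^(-1/3) = 176.
So L^(-1/3) = 0.5, which gives L = 8.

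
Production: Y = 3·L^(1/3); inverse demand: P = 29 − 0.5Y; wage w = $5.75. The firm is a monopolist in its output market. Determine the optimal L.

L* = 8

Marginal revenue from the inverse demand is MR = 29 − Y.
The marginal product is MP_L = L^(-2/3).
A monopolist hires until marginal revenue product equals the wage: MR·MP_L = w.
At L, Y = 3·L^(1/3). Substituting and solving: (29 − 3·L^(1/3))·L^(-2/3) = 5.75 gives L = 8.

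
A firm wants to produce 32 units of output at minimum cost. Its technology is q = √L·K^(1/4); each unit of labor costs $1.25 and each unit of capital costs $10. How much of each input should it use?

L* = 256, K* = 16

Cost minimization requires the marginal rate of technical substitution to equal the input-price ratio: MP_L/MP_K = w/r.
Here MP_L/MP_K = (1/2)·(K/L)/(1/4) = 2·(K/L). Setting this equal to 1.25/10 = 0.125 gives K = 0.0625L.
Substituting into q = 32: L^(1/2)·(0.0625L)^(1/4) = 32.
Solving, L = 256 and K = 16.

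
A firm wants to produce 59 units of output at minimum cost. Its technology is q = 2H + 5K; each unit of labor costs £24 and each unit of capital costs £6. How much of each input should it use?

The inputs are perfect substitutes, so the firm uses whichever has the lower cost per unit of output.
Cost per unit of output via H is w/2 = 12; via K it is r/5 = 1.2. K is cheaper.
Producing q = 59 with K alone: H = 0, K = 11.8.

H* = 0, K* = 11.8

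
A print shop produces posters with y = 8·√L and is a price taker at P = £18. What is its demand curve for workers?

L(w) = 5184/w²

MP_L = (1/2)·8·L^(-1/2) = 4·L^(-1/2).
Setting P·MP_L = w: 72·L^(-1/2) = w.
Solving for L: L^(-1/2) = w/72, so L = (72/w)^(2).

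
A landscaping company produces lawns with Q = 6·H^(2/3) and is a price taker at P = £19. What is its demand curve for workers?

H(w) = 438976/w³

MP_H = (2/3)·6·H^(-1/3) = 4·H^(-1/3).
Setting P·MP_H = w: 76·H^(-1/3) = w.
Solving for H: H^(-1/3) = w/76, so H = (76/w)^(3).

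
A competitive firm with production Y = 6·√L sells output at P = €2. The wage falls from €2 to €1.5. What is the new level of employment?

From P·MP_L = w with MP_L = 3·L^(-1/2), the labor demand is L(w) = (6/w)^(2).
At w = 2: L = 9. At w = 1.5: L = 16.

L* = 16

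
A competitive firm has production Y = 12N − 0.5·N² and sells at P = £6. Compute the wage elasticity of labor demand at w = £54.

ε = -3

From P·MP_N = w with MP_N = 12 − N, labor demand is N(w) = 12 − w/6.
dN/dw = −1/(6) = -1/6.
At w = 54, N = 3, so ε = (dN/dw)·(w/N) = (-1/6)·(54/3) = -3.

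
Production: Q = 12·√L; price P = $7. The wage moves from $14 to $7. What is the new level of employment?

L* = 36

From P·MP_L = w with MP_L = 6·L^(-1/2), the labor demand is L(w) = (42/w)^(2).
At w = 14: L = 9. At w = 7: L = 36.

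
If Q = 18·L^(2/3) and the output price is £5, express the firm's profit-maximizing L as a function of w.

L(w) = 216000/w³

MP_L = (2/3)·18·L^(-1/3) = 12·L^(-1/3).
Setting P·MP_L = w: 60·L^(-1/3) = w.
Solving for L: L^(-1/3) = w/60, so L = (60/w)^(3).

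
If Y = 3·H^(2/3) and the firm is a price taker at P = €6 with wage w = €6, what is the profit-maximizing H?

MP_H = (2/3)·3·H^(-1/3) = 2·H^(-1/3).
Profit maximization for a price taker requires P·MP_H = w: 6·2·H^(-1/3) = 6.
So H^(-1/3) = 0.5, which gives H = 8.

H* = 8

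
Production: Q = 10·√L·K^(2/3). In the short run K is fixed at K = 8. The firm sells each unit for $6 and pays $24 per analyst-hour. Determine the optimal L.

L* = 25

With K = 8, MP_L = (1/2)·10·L^(-1/2)·8^(2/3) = 20·L^(-1/2).
Profit maximization for a price taker requires P·MP_L = w: 6·20·L^(-1/2) = 24.
So L^(-1/2) = 0.2, which gives L = 25.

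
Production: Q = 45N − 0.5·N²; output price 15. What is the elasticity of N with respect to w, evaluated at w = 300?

ε = -0.8

From P·MP_N = w with MP_N = 45 − N, labor demand is N(w) = 45 − w/15.
dN/dw = −1/(15) = -1/15.
At w = 300, N = 25, so ε = (dN/dw)·(w/N) = (-1/15)·(300/25) = -0.8.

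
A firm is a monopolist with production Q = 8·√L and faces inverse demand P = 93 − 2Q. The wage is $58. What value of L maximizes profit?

L* = 4

Marginal revenue from the inverse demand is MR = 93 − 4Q.
The marginal product is MP_L = 4·L^(-1/2).
A monopolist hires until marginal revenue product equals the wage: MR·MP_L = w.
At L, Q = 8·√L. Substituting and solving: (93 − 32·√L)·4·L^(-1/2) = 58 gives L = 4.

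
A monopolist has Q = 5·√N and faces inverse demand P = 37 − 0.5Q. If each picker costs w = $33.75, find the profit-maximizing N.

N* = 4

Marginal revenue from the inverse demand is MR = 37 − Q.
The marginal product is MP_N = 2.5·N^(-1/2).
A monopolist hires until marginal revenue product equals the wage: MR·MP_N = w.
At N, Q = 5·√N. Substituting and solving: (37 − 5·√N)·2.5·N^(-1/2) = 33.75 gives N = 4.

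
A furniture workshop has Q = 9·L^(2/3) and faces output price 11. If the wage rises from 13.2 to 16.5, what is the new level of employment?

L* = 64

From P·MP_L = w with MP_L = 6·L^(-1/3), the labor demand is L(w) = (66/w)^(3).
At w = 13.2: L = 125. At w = 16.5: L = 64.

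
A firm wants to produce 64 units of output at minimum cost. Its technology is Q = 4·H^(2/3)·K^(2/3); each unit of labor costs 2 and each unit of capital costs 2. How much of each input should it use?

H* = 8, K* = 8

Cost minimization requires the marginal rate of technical substitution to equal the input-price ratio: MP_H/MP_K = w/r.
Here MP_H/MP_K = (2/3)·(K/H)/(2/3) = (K/H). Setting this equal to 2/2 = 1 gives K = H.
Substituting into Q = 64: 4·H^(2/3)·(H)^(2/3) = 64.
Solving, H = 8 and K = 8.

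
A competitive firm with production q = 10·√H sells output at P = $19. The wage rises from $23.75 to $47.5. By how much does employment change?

From P·MP_H = w with MP_H = 5·H^(-1/2), the labor demand is H(w) = (95/w)^(2).
At w = 23.75: H = 16. At w = 47.5: H = 4.
ΔH = 4 − 16 = -12.

ΔH = -12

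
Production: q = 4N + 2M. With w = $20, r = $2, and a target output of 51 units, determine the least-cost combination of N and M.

N* = 0, M* = 25.5

The inputs are perfect substitutes, so the firm uses whichever has the lower cost per unit of output.
Cost per unit of output via N is w/4 = 5; via M it is r/2 = 1. M is cheaper.
Producing q = 51 with M alone: N = 0, M = 25.5.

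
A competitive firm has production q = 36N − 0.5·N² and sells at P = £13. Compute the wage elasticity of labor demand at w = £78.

ε = -0.2

From P·MP_N = w with MP_N = 36 − N, labor demand is N(w) = 36 − w/13.
dN/dw = −1/(13) = -1/13.
At w = 78, N = 30, so ε = (dN/dw)·(w/N) = (-1/13)·(78/30) = -0.2.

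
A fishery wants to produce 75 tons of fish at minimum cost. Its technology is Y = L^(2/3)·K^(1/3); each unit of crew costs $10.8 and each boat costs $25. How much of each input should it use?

Cost minimization requires the marginal rate of technical substitution to equal the input-price ratio: MP_L/MP_K = w/r.
Here MP_L/MP_K = (2/3)·(K/L)/(1/3) = 2·(K/L). Setting this equal to 10.8/25 = 0.432 gives K = 0.216L.
Substituting into Y = 75: L^(2/3)·(0.216L)^(1/3) = 75.
Solving, L = 125 and K = 27.

L* = 125, K* = 27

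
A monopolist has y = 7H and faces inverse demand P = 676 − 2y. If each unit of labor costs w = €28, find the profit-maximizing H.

H* = 24

Marginal revenue from the inverse demand is MR = 676 − 4y.
The marginal product is MP_H = 7.
A monopolist hires until marginal revenue product equals the wage: MR·MP_H = w.
(676 − 28H)·7 = 28, so H = 24.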